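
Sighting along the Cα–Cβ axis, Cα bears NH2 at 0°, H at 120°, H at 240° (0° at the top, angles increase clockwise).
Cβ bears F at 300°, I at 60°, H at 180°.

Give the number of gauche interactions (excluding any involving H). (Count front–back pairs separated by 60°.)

Non-H gauche pairs: NH2(0°)/F(300°); NH2(0°)/I(60°) — 2 interactions.

2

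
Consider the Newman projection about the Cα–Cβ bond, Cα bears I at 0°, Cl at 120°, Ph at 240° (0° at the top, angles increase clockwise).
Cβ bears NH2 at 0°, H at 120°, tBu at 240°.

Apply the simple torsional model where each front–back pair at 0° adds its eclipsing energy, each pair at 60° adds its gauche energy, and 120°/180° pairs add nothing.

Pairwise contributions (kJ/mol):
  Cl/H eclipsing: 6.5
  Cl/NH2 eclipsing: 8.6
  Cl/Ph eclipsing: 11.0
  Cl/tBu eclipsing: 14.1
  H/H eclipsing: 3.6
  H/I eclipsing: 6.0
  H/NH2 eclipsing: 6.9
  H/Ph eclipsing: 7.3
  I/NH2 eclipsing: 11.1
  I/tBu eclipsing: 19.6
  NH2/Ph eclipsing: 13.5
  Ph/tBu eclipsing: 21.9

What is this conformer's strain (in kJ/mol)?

39.5 kJ/mol

This conformer (eclipsed): I–NH2 eclipsed, Cl–H eclipsed, Ph–tBu eclipsed; 11.1 + 6.5 + 21.9 = 39.5 kJ/mol.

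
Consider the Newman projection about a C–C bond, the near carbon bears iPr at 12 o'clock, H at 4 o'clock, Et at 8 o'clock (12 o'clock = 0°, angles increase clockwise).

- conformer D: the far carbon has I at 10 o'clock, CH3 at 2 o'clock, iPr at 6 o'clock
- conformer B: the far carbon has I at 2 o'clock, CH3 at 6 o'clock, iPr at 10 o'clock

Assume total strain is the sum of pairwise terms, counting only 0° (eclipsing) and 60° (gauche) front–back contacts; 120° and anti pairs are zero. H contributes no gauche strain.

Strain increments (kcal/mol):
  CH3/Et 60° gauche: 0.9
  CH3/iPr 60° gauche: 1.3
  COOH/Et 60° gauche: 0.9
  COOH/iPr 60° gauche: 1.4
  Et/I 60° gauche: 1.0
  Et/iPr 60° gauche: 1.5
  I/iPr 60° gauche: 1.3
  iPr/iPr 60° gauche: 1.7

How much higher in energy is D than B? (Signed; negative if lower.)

-0.3 kcal/mol

D (staggered): iPr(0°)/I(300°) gauche 1.3; iPr(0°)/CH3(60°) gauche 1.3; Et(240°)/I(300°) gauche 1.0; Et(240°)/iPr(180°) gauche 1.5 → 5.1 kcal/mol.
B (staggered): iPr(0°)/I(60°) gauche 1.3; iPr(0°)/iPr(300°) gauche 1.7; Et(240°)/CH3(180°) gauche 0.9; Et(240°)/iPr(300°) gauche 1.5 → 5.4 kcal/mol.
E(D) − E(B) = 5.1 − 5.4 = -0.3 kcal/mol.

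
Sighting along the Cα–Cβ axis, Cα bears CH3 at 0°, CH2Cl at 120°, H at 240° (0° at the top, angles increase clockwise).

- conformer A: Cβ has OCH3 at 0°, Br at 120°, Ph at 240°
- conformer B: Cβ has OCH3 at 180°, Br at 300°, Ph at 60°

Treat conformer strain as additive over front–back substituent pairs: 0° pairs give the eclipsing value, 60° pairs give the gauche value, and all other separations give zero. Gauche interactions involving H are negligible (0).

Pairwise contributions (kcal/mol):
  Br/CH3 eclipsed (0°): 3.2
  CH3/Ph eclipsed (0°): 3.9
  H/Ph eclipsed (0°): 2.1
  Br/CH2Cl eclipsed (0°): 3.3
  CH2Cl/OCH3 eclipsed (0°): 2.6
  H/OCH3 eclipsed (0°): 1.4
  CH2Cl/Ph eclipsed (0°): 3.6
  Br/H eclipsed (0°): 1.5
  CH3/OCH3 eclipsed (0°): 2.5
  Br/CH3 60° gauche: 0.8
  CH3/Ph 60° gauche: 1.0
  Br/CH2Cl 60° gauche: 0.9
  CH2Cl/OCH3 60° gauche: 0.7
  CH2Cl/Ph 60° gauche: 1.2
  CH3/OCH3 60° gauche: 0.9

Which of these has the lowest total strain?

B

A is eclipsed. CH3 at 0° is eclipsed with OCH3 at 0° (2.5); CH2Cl at 120° is eclipsed with Br at 120° (3.3); H at 240° is eclipsed with Ph at 240° (2.1). Total 7.9 kcal/mol.
B is staggered. CH3 at 0° is gauche with Br at 300° (0.8); CH3 at 0° is gauche with Ph at 60° (1.0); CH2Cl at 120° is gauche with OCH3 at 180° (0.7); CH2Cl at 120° is gauche with Ph at 60° (1.2). Total 3.7 kcal/mol.
B has the lowest total (3.7 kcal/mol).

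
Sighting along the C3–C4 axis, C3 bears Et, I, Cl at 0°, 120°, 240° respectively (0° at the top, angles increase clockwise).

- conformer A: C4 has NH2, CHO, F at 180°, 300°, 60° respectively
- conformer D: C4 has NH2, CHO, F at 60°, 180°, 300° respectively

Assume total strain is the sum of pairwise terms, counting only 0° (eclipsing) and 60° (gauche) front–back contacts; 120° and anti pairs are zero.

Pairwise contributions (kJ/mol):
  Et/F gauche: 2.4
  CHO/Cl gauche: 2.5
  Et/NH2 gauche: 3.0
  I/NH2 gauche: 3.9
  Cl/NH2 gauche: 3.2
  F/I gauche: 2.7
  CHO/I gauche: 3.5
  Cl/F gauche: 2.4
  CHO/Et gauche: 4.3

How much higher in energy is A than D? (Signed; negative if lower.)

+1.3 kJ/mol

A (staggered): Et(0°)/CHO(300°) gauche 4.3; Et(0°)/F(60°) gauche 2.4; I(120°)/NH2(180°) gauche 3.9; I(120°)/F(60°) gauche 2.7; Cl(240°)/NH2(180°) gauche 3.2; Cl(240°)/CHO(300°) gauche 2.5 → 19.0 kJ/mol.
D (staggered): Et(0°)/NH2(60°) gauche 3.0; Et(0°)/F(300°) gauche 2.4; I(120°)/NH2(60°) gauche 3.9; I(120°)/CHO(180°) gauche 3.5; Cl(240°)/CHO(180°) gauche 2.5; Cl(240°)/F(300°) gauche 2.4 → 17.7 kJ/mol.
E(A) − E(D) = 19.0 − 17.7 = +1.3 kJ/mol.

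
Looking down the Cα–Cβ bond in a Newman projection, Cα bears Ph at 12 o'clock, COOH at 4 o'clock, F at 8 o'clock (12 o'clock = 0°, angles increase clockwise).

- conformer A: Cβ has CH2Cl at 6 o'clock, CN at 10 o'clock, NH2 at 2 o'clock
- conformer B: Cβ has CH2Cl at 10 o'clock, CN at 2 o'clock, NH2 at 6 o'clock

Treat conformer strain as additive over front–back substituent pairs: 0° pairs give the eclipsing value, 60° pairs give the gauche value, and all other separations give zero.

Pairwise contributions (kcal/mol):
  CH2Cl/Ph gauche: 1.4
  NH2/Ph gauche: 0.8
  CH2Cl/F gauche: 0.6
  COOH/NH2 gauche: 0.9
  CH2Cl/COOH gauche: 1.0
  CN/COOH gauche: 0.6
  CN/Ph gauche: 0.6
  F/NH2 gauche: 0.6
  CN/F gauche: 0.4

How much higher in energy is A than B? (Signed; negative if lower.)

A (staggered): Ph(0°)/CN(300°) gauche 0.6; Ph(0°)/NH2(60°) gauche 0.8; COOH(120°)/CH2Cl(180°) gauche 1.0; COOH(120°)/NH2(60°) gauche 0.9; F(240°)/CH2Cl(180°) gauche 0.6; F(240°)/CN(300°) gauche 0.4 → 4.3 kcal/mol.
B (staggered): Ph(0°)/CH2Cl(300°) gauche 1.4; Ph(0°)/CN(60°) gauche 0.6; COOH(120°)/CN(60°) gauche 0.6; COOH(120°)/NH2(180°) gauche 0.9; F(240°)/CH2Cl(300°) gauche 0.6; F(240°)/NH2(180°) gauche 0.6 → 4.7 kcal/mol.
E(A) − E(B) = 4.3 − 4.7 = -0.4 kcal/mol.

-0.4 kcal/mol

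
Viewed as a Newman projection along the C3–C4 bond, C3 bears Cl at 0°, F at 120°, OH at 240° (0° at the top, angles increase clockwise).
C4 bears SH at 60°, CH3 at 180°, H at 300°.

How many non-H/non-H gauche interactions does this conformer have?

4

Non-H gauche pairs: Cl(0°)/SH(60°); F(120°)/SH(60°); F(120°)/CH3(180°); OH(240°)/CH3(180°) — 4 interactions.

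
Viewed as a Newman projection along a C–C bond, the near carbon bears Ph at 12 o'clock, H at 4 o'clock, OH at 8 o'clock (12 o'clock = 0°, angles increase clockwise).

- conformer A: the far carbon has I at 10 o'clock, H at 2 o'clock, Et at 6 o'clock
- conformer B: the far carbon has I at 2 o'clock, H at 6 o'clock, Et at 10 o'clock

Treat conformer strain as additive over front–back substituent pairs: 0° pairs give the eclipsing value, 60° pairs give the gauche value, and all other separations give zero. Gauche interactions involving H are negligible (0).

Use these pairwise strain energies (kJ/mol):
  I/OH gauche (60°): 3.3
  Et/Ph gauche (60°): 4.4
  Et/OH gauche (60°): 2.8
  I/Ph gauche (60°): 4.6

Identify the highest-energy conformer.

A (staggered): Ph(0°)/I(300°) gauche 4.6; OH(240°)/I(300°) gauche 3.3; OH(240°)/Et(180°) gauche 2.8 → 10.7 kJ/mol.
B (staggered): Ph(0°)/I(60°) gauche 4.6; Ph(0°)/Et(300°) gauche 4.4; OH(240°)/Et(300°) gauche 2.8 → 11.8 kJ/mol.
B has the highest total (11.8 kJ/mol).

B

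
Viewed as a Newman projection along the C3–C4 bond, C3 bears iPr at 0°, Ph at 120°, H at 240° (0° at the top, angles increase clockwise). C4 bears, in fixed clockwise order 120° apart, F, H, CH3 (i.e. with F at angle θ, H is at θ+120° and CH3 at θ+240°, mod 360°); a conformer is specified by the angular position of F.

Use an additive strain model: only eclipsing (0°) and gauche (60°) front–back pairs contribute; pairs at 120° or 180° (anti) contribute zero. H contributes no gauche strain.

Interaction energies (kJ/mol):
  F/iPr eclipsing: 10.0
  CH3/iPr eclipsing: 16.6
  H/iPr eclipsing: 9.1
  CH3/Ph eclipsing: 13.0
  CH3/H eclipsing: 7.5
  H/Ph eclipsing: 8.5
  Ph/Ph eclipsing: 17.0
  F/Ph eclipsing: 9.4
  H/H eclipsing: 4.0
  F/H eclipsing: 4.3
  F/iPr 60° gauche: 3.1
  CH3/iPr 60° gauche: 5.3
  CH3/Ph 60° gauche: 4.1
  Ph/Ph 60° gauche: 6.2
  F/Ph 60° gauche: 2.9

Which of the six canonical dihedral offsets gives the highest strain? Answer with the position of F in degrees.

120°

F at 0° (eclipsed): iPr(0°)/F(0°) eclipsed 10.0; Ph(120°)/H(120°) eclipsed 8.5; H(240°)/CH3(240°) eclipsed 7.5 → 26.0 kJ/mol.
F at 60° (staggered): iPr(0°)/F(60°) gauche 3.1; iPr(0°)/CH3(300°) gauche 5.3; Ph(120°)/F(60°) gauche 2.9 → 11.3 kJ/mol.
F at 120° (eclipsed): iPr(0°)/CH3(0°) eclipsed 16.6; Ph(120°)/F(120°) eclipsed 9.4; H(240°)/H(240°) eclipsed 4.0 → 30.0 kJ/mol.
F at 180° (staggered): iPr(0°)/CH3(60°) gauche 5.3; Ph(120°)/F(180°) gauche 2.9; Ph(120°)/CH3(60°) gauche 4.1 → 12.3 kJ/mol.
F at 240° (eclipsed): iPr(0°)/H(0°) eclipsed 9.1; Ph(120°)/CH3(120°) eclipsed 13.0; H(240°)/F(240°) eclipsed 4.3 → 26.4 kJ/mol.
F at 300° (staggered): iPr(0°)/F(300°) gauche 3.1; Ph(120°)/CH3(180°) gauche 4.1 → 7.2 kJ/mol.
The maximum (30.0 kJ/mol) occurs with F at 120°.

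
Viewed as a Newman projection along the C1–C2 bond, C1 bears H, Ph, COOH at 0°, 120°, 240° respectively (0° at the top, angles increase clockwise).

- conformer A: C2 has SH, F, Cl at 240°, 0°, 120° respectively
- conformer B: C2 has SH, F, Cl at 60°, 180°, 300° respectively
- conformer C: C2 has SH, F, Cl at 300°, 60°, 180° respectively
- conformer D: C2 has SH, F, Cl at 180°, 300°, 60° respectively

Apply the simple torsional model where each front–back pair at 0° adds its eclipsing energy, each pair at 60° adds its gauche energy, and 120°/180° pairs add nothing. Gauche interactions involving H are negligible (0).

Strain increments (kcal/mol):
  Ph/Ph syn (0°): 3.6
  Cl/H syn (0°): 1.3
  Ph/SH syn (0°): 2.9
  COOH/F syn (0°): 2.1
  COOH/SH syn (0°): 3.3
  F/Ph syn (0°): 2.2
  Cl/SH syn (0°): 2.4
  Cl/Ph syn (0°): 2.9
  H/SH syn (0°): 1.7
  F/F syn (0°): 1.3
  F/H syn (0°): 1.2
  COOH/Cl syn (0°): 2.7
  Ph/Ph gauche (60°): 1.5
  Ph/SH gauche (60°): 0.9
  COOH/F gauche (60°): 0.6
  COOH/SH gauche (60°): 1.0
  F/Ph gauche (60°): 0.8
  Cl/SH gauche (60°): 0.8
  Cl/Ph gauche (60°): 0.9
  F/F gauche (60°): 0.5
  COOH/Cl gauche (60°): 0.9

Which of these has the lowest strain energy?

B

A (eclipsed): H(0°)/F(0°) eclipsed 1.2; Ph(120°)/Cl(120°) eclipsed 2.9; COOH(240°)/SH(240°) eclipsed 3.3 → 7.4 kcal/mol.
B (staggered): Ph(120°)/SH(60°) gauche 0.9; Ph(120°)/F(180°) gauche 0.8; COOH(240°)/F(180°) gauche 0.6; COOH(240°)/Cl(300°) gauche 0.9 → 3.2 kcal/mol.
C (staggered): Ph(120°)/F(60°) gauche 0.8; Ph(120°)/Cl(180°) gauche 0.9; COOH(240°)/SH(300°) gauche 1.0; COOH(240°)/Cl(180°) gauche 0.9 → 3.6 kcal/mol.
D (staggered): Ph(120°)/SH(180°) gauche 0.9; Ph(120°)/Cl(60°) gauche 0.9; COOH(240°)/SH(180°) gauche 1.0; COOH(240°)/F(300°) gauche 0.6 → 3.4 kcal/mol.
B has the lowest total (3.2 kcal/mol).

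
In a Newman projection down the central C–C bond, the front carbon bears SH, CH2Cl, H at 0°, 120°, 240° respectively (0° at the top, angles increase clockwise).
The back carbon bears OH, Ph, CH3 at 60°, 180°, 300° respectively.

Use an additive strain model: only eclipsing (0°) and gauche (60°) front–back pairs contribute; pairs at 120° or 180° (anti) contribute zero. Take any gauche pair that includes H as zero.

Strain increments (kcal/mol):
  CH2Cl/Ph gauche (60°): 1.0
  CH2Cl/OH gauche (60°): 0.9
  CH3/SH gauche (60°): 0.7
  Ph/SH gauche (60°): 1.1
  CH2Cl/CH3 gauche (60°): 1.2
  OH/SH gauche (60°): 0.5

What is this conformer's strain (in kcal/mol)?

3.1 kcal/mol

This conformer is staggered. SH at 0° is gauche with OH at 60° (0.5); SH at 0° is gauche with CH3 at 300° (0.7); CH2Cl at 120° is gauche with OH at 60° (0.9); CH2Cl at 120° is gauche with Ph at 180° (1.0). Total 3.1 kcal/mol.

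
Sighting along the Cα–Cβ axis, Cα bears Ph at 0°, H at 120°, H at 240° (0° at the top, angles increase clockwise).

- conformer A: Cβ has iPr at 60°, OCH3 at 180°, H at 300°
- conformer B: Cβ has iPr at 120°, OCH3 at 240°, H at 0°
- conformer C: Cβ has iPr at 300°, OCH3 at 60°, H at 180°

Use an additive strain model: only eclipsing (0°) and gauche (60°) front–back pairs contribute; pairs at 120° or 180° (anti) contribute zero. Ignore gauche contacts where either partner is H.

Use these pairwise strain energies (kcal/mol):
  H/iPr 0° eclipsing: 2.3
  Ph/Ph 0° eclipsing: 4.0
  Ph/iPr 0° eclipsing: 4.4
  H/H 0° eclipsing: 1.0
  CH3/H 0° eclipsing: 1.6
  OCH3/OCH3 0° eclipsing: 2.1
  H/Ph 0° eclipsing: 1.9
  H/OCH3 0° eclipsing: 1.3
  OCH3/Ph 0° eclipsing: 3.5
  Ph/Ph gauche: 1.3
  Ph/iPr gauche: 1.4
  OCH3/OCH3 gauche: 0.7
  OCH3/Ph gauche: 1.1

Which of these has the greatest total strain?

A (staggered): Ph–iPr gauche; 1.4 = 1.4 kcal/mol.
B (eclipsed): Ph–H eclipsed, H–iPr eclipsed, H–OCH3 eclipsed; 1.9 + 2.3 + 1.3 = 5.5 kcal/mol.
C (staggered): Ph–iPr gauche, Ph–OCH3 gauche; 1.4 + 1.1 = 2.5 kcal/mol.
B has the highest total (5.5 kcal/mol).

B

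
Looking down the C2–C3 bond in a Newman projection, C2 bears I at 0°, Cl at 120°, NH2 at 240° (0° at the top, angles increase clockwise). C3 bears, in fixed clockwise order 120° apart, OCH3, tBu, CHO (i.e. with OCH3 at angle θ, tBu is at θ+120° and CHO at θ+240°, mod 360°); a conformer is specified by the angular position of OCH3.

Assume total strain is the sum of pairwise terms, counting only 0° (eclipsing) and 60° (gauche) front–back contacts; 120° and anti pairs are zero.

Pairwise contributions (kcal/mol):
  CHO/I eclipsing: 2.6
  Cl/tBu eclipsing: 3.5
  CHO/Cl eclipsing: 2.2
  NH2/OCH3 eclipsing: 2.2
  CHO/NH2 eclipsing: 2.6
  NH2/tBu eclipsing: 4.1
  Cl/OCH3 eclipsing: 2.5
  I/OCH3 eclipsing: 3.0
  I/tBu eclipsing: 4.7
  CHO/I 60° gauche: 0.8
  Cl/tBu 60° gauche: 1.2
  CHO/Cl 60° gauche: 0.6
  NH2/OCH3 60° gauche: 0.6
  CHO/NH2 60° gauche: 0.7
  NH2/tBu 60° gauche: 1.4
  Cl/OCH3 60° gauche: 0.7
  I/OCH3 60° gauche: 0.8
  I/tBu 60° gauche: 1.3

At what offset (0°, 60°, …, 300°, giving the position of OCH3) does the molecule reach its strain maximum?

OCH3 at 0° (eclipsed): I(0°)/OCH3(0°) eclipsed 3.0; Cl(120°)/tBu(120°) eclipsed 3.5; NH2(240°)/CHO(240°) eclipsed 2.6 → 9.1 kcal/mol.
OCH3 at 60° (staggered): I(0°)/OCH3(60°) gauche 0.8; I(0°)/CHO(300°) gauche 0.8; Cl(120°)/OCH3(60°) gauche 0.7; Cl(120°)/tBu(180°) gauche 1.2; NH2(240°)/tBu(180°) gauche 1.4; NH2(240°)/CHO(300°) gauche 0.7 → 5.6 kcal/mol.
OCH3 at 120° (eclipsed): I(0°)/CHO(0°) eclipsed 2.6; Cl(120°)/OCH3(120°) eclipsed 2.5; NH2(240°)/tBu(240°) eclipsed 4.1 → 9.2 kcal/mol.
OCH3 at 180° (staggered): I(0°)/tBu(300°) gauche 1.3; I(0°)/CHO(60°) gauche 0.8; Cl(120°)/OCH3(180°) gauche 0.7; Cl(120°)/CHO(60°) gauche 0.6; NH2(240°)/OCH3(180°) gauche 0.6; NH2(240°)/tBu(300°) gauche 1.4 → 5.4 kcal/mol.
OCH3 at 240° (eclipsed): I(0°)/tBu(0°) eclipsed 4.7; Cl(120°)/CHO(120°) eclipsed 2.2; NH2(240°)/OCH3(240°) eclipsed 2.2 → 9.1 kcal/mol.
OCH3 at 300° (staggered): I(0°)/OCH3(300°) gauche 0.8; I(0°)/tBu(60°) gauche 1.3; Cl(120°)/tBu(60°) gauche 1.2; Cl(120°)/CHO(180°) gauche 0.6; NH2(240°)/OCH3(300°) gauche 0.6; NH2(240°)/CHO(180°) gauche 0.7 → 5.2 kcal/mol.
The maximum (9.2 kcal/mol) occurs with OCH3 at 120°.

120°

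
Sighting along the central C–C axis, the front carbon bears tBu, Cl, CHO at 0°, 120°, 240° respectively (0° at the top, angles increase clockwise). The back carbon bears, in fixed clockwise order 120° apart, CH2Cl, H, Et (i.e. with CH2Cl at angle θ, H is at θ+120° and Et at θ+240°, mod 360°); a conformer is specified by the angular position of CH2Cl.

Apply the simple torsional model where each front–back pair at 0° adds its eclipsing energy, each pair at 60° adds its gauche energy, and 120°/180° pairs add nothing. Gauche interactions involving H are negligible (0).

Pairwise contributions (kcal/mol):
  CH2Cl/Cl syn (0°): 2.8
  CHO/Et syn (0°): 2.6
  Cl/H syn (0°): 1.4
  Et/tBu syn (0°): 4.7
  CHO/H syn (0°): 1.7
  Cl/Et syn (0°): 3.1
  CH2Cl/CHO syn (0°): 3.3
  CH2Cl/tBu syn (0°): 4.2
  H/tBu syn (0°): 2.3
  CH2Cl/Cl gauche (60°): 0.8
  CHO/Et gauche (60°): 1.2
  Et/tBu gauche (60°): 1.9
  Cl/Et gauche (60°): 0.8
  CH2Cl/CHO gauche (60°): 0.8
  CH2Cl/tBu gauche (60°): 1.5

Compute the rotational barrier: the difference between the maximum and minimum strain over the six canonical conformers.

CH2Cl at 0° (eclipsed): tBu–CH2Cl eclipsed, Cl–H eclipsed, CHO–Et eclipsed; 4.2 + 1.4 + 2.6 = 8.2 kcal/mol.
CH2Cl at 60° (staggered): tBu–CH2Cl gauche, tBu–Et gauche, Cl–CH2Cl gauche, CHO–Et gauche; 1.5 + 1.9 + 0.8 + 1.2 = 5.4 kcal/mol.
CH2Cl at 120° (eclipsed): tBu–Et eclipsed, Cl–CH2Cl eclipsed, CHO–H eclipsed; 4.7 + 2.8 + 1.7 = 9.2 kcal/mol.
CH2Cl at 180° (staggered): tBu–Et gauche, Cl–CH2Cl gauche, Cl–Et gauche, CHO–CH2Cl gauche; 1.9 + 0.8 + 0.8 + 0.8 = 4.3 kcal/mol.
CH2Cl at 240° (eclipsed): tBu–H eclipsed, Cl–Et eclipsed, CHO–CH2Cl eclipsed; 2.3 + 3.1 + 3.3 = 8.7 kcal/mol.
CH2Cl at 300° (staggered): tBu–CH2Cl gauche, Cl–Et gauche, CHO–CH2Cl gauche, CHO–Et gauche; 1.5 + 0.8 + 0.8 + 1.2 = 4.3 kcal/mol.
Max at 120° (9.2 kcal/mol), min at 180° (4.3 kcal/mol); barrier = 4.9 kcal/mol.

4.9 kcal/mol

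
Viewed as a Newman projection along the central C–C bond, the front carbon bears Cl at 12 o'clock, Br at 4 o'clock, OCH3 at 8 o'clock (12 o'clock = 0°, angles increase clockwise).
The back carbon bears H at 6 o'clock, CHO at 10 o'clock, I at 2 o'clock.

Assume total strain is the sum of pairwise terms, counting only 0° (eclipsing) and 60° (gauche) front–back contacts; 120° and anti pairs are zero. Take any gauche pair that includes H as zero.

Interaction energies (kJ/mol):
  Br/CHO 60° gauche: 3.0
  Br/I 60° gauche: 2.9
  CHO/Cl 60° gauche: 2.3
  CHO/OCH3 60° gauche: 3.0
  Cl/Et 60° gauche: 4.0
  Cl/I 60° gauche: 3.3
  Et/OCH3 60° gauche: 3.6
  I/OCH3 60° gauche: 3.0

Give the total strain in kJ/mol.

11.5 kJ/mol

This conformer (staggered): Cl–CHO gauche, Cl–I gauche, Br–I gauche, OCH3–CHO gauche; 2.3 + 3.3 + 2.9 + 3.0 = 11.5 kJ/mol.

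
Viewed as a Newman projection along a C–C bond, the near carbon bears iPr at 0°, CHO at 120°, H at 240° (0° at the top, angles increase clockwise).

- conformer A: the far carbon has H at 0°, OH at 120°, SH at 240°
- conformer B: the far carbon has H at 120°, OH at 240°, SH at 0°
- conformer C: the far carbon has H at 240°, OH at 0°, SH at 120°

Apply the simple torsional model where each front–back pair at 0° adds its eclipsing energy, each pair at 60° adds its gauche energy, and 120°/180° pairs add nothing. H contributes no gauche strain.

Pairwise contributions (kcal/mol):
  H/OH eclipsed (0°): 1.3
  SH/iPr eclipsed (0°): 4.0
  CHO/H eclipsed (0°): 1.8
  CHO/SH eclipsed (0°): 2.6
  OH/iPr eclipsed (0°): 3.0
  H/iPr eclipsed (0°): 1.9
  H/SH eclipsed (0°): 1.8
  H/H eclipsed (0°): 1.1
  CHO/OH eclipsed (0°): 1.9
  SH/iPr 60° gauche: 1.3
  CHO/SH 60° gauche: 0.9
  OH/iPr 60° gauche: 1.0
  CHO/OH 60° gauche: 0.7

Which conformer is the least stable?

A (eclipsed): iPr–H eclipsed, CHO–OH eclipsed, H–SH eclipsed; 1.9 + 1.9 + 1.8 = 5.6 kcal/mol.
B (eclipsed): iPr–SH eclipsed, CHO–H eclipsed, H–OH eclipsed; 4.0 + 1.8 + 1.3 = 7.1 kcal/mol.
C (eclipsed): iPr–OH eclipsed, CHO–SH eclipsed, H–H eclipsed; 3.0 + 2.6 + 1.1 = 6.7 kcal/mol.
B has the highest total (7.1 kcal/mol).

B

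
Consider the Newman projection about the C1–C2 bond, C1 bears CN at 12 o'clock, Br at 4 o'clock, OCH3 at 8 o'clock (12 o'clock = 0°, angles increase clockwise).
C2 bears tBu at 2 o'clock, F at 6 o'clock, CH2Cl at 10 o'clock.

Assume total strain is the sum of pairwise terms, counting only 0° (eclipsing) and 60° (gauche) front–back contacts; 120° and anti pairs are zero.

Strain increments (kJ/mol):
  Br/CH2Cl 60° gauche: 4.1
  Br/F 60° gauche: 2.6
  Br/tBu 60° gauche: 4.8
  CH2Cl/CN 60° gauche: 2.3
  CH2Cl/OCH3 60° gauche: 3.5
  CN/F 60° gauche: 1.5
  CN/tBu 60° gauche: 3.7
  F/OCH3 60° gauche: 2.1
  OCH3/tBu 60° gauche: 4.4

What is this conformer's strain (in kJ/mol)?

This conformer (staggered): CN–tBu gauche, CN–CH2Cl gauche, Br–tBu gauche, Br–F gauche, OCH3–F gauche, OCH3–CH2Cl gauche; 3.7 + 2.3 + 4.8 + 2.6 + 2.1 + 3.5 = 19.0 kJ/mol.

19.0 kJ/mol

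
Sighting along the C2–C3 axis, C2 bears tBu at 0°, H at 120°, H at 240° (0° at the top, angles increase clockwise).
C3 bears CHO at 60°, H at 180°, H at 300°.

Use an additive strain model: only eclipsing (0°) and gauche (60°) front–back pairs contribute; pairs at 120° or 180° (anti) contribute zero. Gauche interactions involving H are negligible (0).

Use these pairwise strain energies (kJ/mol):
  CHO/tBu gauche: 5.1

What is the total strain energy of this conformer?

This conformer (staggered): tBu(0°)/CHO(60°) gauche 5.1 → 5.1 kJ/mol.

5.1 kJ/mol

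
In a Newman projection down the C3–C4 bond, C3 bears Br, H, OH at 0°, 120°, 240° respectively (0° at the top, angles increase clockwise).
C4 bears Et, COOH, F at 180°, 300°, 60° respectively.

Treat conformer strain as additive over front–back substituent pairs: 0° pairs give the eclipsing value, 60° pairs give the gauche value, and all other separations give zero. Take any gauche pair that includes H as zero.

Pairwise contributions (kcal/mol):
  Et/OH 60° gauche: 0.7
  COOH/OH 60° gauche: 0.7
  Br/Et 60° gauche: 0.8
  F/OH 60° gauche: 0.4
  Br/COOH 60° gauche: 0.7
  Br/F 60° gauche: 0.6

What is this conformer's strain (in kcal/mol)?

This conformer (staggered): Br–COOH gauche, Br–F gauche, OH–Et gauche, OH–COOH gauche; 0.7 + 0.6 + 0.7 + 0.7 = 2.7 kcal/mol.

2.7 kcal/mol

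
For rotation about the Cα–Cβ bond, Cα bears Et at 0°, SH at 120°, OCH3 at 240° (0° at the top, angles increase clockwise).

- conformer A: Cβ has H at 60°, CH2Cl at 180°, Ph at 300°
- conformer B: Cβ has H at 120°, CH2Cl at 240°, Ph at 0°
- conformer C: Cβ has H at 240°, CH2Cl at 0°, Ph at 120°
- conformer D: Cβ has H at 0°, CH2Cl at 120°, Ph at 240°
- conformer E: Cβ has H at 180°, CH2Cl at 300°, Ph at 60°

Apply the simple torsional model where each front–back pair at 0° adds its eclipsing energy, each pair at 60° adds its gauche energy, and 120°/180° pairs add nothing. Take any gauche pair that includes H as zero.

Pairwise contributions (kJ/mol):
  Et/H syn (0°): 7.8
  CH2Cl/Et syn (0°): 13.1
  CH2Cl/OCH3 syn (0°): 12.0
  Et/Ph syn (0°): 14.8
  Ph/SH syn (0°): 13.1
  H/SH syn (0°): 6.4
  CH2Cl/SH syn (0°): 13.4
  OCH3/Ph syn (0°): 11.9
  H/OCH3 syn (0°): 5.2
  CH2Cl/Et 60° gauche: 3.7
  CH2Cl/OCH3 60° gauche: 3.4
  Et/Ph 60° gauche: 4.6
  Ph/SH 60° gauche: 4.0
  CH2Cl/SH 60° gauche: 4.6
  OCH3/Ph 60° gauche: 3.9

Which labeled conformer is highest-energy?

B

A is staggered. Et at 0° is gauche with Ph at 300° (4.6); SH at 120° is gauche with CH2Cl at 180° (4.6); OCH3 at 240° is gauche with CH2Cl at 180° (3.4); OCH3 at 240° is gauche with Ph at 300° (3.9). Total 16.5 kJ/mol.
B is eclipsed. Et at 0° is eclipsed with Ph at 0° (14.8); SH at 120° is eclipsed with H at 120° (6.4); OCH3 at 240° is eclipsed with CH2Cl at 240° (12.0). Total 33.2 kJ/mol.
C is eclipsed. Et at 0° is eclipsed with CH2Cl at 0° (13.1); SH at 120° is eclipsed with Ph at 120° (13.1); OCH3 at 240° is eclipsed with H at 240° (5.2). Total 31.4 kJ/mol.
D is eclipsed. Et at 0° is eclipsed with H at 0° (7.8); SH at 120° is eclipsed with CH2Cl at 120° (13.4); OCH3 at 240° is eclipsed with Ph at 240° (11.9). Total 33.1 kJ/mol.
E is staggered. Et at 0° is gauche with CH2Cl at 300° (3.7); Et at 0° is gauche with Ph at 60° (4.6); SH at 120° is gauche with Ph at 60° (4.0); OCH3 at 240° is gauche with CH2Cl at 300° (3.4). Total 15.7 kJ/mol.
B has the highest total (33.2 kJ/mol).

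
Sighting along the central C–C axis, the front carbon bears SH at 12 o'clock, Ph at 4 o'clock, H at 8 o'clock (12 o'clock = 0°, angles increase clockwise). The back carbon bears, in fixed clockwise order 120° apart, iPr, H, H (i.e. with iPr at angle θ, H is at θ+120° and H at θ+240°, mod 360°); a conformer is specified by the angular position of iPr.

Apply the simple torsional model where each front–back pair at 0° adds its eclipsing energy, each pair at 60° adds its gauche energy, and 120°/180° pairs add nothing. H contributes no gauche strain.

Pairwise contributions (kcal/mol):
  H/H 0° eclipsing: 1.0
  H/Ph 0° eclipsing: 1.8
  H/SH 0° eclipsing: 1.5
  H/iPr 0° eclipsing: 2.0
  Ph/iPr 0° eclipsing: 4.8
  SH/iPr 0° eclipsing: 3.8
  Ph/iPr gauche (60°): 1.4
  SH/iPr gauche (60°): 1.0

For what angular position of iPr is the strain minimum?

iPr at 0° (eclipsed): SH–iPr eclipsed, Ph–H eclipsed, H–H eclipsed; 3.8 + 1.8 + 1.0 = 6.6 kcal/mol.
iPr at 60° (staggered): SH–iPr gauche, Ph–iPr gauche; 1.0 + 1.4 = 2.4 kcal/mol.
iPr at 120° (eclipsed): SH–H eclipsed, Ph–iPr eclipsed, H–H eclipsed; 1.5 + 4.8 + 1.0 = 7.3 kcal/mol.
iPr at 180° (staggered): Ph–iPr gauche; 1.4 = 1.4 kcal/mol.
iPr at 240° (eclipsed): SH–H eclipsed, Ph–H eclipsed, H–iPr eclipsed; 1.5 + 1.8 + 2.0 = 5.3 kcal/mol.
iPr at 300° (staggered): SH–iPr gauche; 1.0 = 1.0 kcal/mol.
The minimum (1.0 kcal/mol) occurs with iPr at 300°.

300°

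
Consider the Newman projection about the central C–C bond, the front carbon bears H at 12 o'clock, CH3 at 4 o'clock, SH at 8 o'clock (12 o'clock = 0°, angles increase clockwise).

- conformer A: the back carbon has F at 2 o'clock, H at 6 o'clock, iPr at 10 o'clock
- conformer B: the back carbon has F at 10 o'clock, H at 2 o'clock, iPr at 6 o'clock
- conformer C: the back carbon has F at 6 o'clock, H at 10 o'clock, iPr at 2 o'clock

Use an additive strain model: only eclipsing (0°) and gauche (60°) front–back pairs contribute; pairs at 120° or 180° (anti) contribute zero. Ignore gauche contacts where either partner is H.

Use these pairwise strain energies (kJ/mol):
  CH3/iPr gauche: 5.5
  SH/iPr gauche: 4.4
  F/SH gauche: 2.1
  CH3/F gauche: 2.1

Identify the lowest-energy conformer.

A

A (staggered): CH3(120°)/F(60°) gauche 2.1; SH(240°)/iPr(300°) gauche 4.4 → 6.5 kJ/mol.
B (staggered): CH3(120°)/iPr(180°) gauche 5.5; SH(240°)/F(300°) gauche 2.1; SH(240°)/iPr(180°) gauche 4.4 → 12.0 kJ/mol.
C (staggered): CH3(120°)/F(180°) gauche 2.1; CH3(120°)/iPr(60°) gauche 5.5; SH(240°)/F(180°) gauche 2.1 → 9.7 kJ/mol.
A has the lowest total (6.5 kJ/mol).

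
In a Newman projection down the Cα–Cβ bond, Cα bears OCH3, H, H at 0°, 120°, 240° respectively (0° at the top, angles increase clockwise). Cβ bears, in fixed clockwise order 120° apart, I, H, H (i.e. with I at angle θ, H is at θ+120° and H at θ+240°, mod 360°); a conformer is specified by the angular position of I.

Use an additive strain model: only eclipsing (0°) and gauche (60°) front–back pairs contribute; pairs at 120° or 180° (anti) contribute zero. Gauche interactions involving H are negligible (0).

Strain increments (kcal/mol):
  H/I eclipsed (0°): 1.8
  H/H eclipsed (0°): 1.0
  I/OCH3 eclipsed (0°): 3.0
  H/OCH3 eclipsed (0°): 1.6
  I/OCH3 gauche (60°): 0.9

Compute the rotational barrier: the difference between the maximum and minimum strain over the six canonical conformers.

5.0 kcal/mol

I at 0° (eclipsed): OCH3–I eclipsed, H–H eclipsed, H–H eclipsed; 3.0 + 1.0 + 1.0 = 5.0 kcal/mol.
I at 60° (staggered): OCH3–I gauche; 0.9 = 0.9 kcal/mol.
I at 120° (eclipsed): OCH3–H eclipsed, H–I eclipsed, H–H eclipsed; 1.6 + 1.8 + 1.0 = 4.4 kcal/mol.
I at 180° (staggered): no non-H gauche contacts → 0.0 kcal/mol.
I at 240° (eclipsed): OCH3–H eclipsed, H–H eclipsed, H–I eclipsed; 1.6 + 1.0 + 1.8 = 4.4 kcal/mol.
I at 300° (staggered): OCH3–I gauche; 0.9 = 0.9 kcal/mol.
Max at 0° (5.0 kcal/mol), min at 180° (0.0 kcal/mol); barrier = 5.0 kcal/mol.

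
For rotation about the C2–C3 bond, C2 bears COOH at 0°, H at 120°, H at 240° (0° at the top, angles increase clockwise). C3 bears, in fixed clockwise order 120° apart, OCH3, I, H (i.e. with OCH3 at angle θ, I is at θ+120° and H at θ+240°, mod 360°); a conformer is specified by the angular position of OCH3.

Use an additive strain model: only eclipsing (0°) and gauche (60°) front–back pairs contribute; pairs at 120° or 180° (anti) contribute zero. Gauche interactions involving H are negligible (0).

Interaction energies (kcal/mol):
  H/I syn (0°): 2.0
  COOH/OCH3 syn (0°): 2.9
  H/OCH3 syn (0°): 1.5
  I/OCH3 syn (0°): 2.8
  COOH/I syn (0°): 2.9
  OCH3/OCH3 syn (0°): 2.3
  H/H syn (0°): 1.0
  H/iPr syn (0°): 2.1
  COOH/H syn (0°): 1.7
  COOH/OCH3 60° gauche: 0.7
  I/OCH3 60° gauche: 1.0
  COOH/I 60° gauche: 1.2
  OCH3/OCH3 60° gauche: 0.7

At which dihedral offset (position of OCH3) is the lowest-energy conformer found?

OCH3 at 0° (eclipsed): COOH(0°)/OCH3(0°) eclipsed 2.9; H(120°)/I(120°) eclipsed 2.0; H(240°)/H(240°) eclipsed 1.0 → 5.9 kcal/mol.
OCH3 at 60° (staggered): COOH(0°)/OCH3(60°) gauche 0.7 → 0.7 kcal/mol.
OCH3 at 120° (eclipsed): COOH(0°)/H(0°) eclipsed 1.7; H(120°)/OCH3(120°) eclipsed 1.5; H(240°)/I(240°) eclipsed 2.0 → 5.2 kcal/mol.
OCH3 at 180° (staggered): COOH(0°)/I(300°) gauche 1.2 → 1.2 kcal/mol.
OCH3 at 240° (eclipsed): COOH(0°)/I(0°) eclipsed 2.9; H(120°)/H(120°) eclipsed 1.0; H(240°)/OCH3(240°) eclipsed 1.5 → 5.4 kcal/mol.
OCH3 at 300° (staggered): COOH(0°)/OCH3(300°) gauche 0.7; COOH(0°)/I(60°) gauche 1.2 → 1.9 kcal/mol.
The minimum (0.7 kcal/mol) occurs with OCH3 at 60°.

60°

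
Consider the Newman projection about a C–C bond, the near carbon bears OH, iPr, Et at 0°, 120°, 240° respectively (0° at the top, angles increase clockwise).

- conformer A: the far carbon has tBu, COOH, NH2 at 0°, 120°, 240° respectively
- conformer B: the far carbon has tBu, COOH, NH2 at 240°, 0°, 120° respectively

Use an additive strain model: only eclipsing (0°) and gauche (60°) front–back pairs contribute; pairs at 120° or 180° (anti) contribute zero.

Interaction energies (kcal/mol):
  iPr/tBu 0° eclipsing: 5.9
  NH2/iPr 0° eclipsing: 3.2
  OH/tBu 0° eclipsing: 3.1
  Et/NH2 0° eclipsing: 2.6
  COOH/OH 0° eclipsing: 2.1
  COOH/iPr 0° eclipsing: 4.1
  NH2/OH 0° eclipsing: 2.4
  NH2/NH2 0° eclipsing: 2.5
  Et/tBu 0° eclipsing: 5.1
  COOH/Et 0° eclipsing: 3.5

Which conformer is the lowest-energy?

A is eclipsed. OH at 0° is eclipsed with tBu at 0° (3.1); iPr at 120° is eclipsed with COOH at 120° (4.1); Et at 240° is eclipsed with NH2 at 240° (2.6). Total 9.8 kcal/mol.
B is eclipsed. OH at 0° is eclipsed with COOH at 0° (2.1); iPr at 120° is eclipsed with NH2 at 120° (3.2); Et at 240° is eclipsed with tBu at 240° (5.1). Total 10.4 kcal/mol.
A has the lowest total (9.8 kcal/mol).

A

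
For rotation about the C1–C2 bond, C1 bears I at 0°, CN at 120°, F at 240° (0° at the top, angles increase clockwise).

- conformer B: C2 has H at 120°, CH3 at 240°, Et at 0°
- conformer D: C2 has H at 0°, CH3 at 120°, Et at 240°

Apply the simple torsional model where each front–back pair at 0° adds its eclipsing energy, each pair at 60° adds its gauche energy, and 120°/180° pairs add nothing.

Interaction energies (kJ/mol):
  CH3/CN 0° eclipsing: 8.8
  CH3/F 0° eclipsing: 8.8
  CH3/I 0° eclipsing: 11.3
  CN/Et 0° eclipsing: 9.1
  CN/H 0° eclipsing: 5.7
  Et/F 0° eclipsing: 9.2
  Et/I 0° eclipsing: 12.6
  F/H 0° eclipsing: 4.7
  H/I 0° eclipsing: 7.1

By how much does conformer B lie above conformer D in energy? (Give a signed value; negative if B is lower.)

B (eclipsed): I(0°)/Et(0°) eclipsed 12.6; CN(120°)/H(120°) eclipsed 5.7; F(240°)/CH3(240°) eclipsed 8.8 → 27.1 kJ/mol.
D (eclipsed): I(0°)/H(0°) eclipsed 7.1; CN(120°)/CH3(120°) eclipsed 8.8; F(240°)/Et(240°) eclipsed 9.2 → 25.1 kJ/mol.
E(B) − E(D) = 27.1 − 25.1 = +2.0 kJ/mol.

+2.0 kJ/mol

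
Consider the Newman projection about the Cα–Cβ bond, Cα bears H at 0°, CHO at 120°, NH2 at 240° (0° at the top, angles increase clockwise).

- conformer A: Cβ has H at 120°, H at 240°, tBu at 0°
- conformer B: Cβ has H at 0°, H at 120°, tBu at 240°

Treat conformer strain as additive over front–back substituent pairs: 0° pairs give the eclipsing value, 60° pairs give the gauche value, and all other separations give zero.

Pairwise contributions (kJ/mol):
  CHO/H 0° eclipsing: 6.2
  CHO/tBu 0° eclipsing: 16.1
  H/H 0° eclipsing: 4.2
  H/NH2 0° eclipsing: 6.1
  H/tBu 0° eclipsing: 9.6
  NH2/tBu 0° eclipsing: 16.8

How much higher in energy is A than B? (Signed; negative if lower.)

A (eclipsed): H–tBu eclipsed, CHO–H eclipsed, NH2–H eclipsed; 9.6 + 6.2 + 6.1 = 21.9 kJ/mol.
B (eclipsed): H–H eclipsed, CHO–H eclipsed, NH2–tBu eclipsed; 4.2 + 6.2 + 16.8 = 27.2 kJ/mol.
E(A) − E(B) = 21.9 − 27.2 = -5.3 kJ/mol.

-5.3 kJ/mol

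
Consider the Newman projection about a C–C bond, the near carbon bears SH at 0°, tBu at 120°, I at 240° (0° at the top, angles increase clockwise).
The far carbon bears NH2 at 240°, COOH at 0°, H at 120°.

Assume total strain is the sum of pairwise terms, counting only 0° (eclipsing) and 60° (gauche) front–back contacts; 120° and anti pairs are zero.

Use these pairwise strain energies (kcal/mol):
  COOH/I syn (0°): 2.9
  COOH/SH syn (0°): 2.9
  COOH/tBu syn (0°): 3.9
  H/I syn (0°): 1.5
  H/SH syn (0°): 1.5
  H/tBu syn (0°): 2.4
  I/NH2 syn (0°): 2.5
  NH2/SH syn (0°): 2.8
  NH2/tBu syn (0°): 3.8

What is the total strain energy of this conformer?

This conformer (eclipsed): SH–COOH eclipsed, tBu–H eclipsed, I–NH2 eclipsed; 2.9 + 2.4 + 2.5 = 7.8 kcal/mol.

7.8 kcal/mol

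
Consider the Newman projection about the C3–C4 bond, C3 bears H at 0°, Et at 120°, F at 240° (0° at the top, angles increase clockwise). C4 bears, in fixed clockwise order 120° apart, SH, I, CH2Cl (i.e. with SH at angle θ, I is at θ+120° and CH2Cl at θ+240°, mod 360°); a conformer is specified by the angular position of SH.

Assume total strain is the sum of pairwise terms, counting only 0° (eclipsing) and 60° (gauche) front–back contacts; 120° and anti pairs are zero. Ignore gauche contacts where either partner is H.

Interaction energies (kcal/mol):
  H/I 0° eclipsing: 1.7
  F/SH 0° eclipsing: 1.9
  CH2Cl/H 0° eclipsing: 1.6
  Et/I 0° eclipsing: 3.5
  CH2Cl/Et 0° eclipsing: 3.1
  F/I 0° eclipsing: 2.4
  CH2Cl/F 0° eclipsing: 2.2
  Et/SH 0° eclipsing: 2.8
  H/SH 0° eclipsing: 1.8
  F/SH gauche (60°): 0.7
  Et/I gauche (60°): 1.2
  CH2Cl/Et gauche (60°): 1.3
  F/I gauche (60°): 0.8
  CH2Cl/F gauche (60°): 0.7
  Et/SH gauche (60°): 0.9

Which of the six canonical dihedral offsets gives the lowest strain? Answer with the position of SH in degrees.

SH at 0° is eclipsed. H at 0° is eclipsed with SH at 0° (1.8); Et at 120° is eclipsed with I at 120° (3.5); F at 240° is eclipsed with CH2Cl at 240° (2.2). Total 7.5 kcal/mol.
SH at 60° is staggered. Et at 120° is gauche with SH at 60° (0.9); Et at 120° is gauche with I at 180° (1.2); F at 240° is gauche with I at 180° (0.8); F at 240° is gauche with CH2Cl at 300° (0.7). Total 3.6 kcal/mol.
SH at 120° is eclipsed. H at 0° is eclipsed with CH2Cl at 0° (1.6); Et at 120° is eclipsed with SH at 120° (2.8); F at 240° is eclipsed with I at 240° (2.4). Total 6.8 kcal/mol.
SH at 180° is staggered. Et at 120° is gauche with SH at 180° (0.9); Et at 120° is gauche with CH2Cl at 60° (1.3); F at 240° is gauche with SH at 180° (0.7); F at 240° is gauche with I at 300° (0.8). Total 3.7 kcal/mol.
SH at 240° is eclipsed. H at 0° is eclipsed with I at 0° (1.7); Et at 120° is eclipsed with CH2Cl at 120° (3.1); F at 240° is eclipsed with SH at 240° (1.9). Total 6.7 kcal/mol.
SH at 300° is staggered. Et at 120° is gauche with I at 60° (1.2); Et at 120° is gauche with CH2Cl at 180° (1.3); F at 240° is gauche with SH at 300° (0.7); F at 240° is gauche with CH2Cl at 180° (0.7). Total 3.9 kcal/mol.
The minimum (3.6 kcal/mol) occurs with SH at 60°.

60°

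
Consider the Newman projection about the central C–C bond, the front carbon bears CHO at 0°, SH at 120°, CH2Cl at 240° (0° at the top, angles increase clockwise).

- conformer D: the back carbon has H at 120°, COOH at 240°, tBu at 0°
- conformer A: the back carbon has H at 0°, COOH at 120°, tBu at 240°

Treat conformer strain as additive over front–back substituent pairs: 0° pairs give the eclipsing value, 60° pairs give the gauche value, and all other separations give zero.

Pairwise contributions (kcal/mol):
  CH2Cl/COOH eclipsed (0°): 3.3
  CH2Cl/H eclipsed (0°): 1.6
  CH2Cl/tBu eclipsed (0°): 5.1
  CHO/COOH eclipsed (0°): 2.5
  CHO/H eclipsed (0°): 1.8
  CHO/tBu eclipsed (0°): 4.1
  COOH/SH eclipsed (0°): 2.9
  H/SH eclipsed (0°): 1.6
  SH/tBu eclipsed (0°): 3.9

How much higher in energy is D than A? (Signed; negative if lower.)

D (eclipsed): CHO–tBu eclipsed, SH–H eclipsed, CH2Cl–COOH eclipsed; 4.1 + 1.6 + 3.3 = 9.0 kcal/mol.
A (eclipsed): CHO–H eclipsed, SH–COOH eclipsed, CH2Cl–tBu eclipsed; 1.8 + 2.9 + 5.1 = 9.8 kcal/mol.
E(D) − E(A) = 9.0 − 9.8 = -0.8 kcal/mol.

-0.8 kcal/mol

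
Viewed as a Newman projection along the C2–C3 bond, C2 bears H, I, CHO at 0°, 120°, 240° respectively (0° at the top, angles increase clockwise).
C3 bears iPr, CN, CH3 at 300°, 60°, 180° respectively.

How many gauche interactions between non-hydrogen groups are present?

4

Non-H gauche pairs: I(120°)/CN(60°); I(120°)/CH3(180°); CHO(240°)/iPr(300°); CHO(240°)/CH3(180°) — 4 interactions.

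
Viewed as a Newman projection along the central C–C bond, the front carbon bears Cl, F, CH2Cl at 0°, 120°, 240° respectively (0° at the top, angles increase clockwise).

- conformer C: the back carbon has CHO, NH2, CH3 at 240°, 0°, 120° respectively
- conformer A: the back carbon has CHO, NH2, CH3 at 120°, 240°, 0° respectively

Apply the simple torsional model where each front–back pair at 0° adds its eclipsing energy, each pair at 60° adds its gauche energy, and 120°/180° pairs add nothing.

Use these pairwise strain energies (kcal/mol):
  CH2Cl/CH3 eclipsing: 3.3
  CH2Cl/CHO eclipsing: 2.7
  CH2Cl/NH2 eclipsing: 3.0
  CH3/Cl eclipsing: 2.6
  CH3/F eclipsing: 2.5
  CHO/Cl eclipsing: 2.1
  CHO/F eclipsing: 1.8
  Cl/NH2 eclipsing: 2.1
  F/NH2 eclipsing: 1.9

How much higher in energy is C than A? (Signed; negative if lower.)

-0.1 kcal/mol

C (eclipsed): Cl(0°)/NH2(0°) eclipsed 2.1; F(120°)/CH3(120°) eclipsed 2.5; CH2Cl(240°)/CHO(240°) eclipsed 2.7 → 7.3 kcal/mol.
A (eclipsed): Cl(0°)/CH3(0°) eclipsed 2.6; F(120°)/CHO(120°) eclipsed 1.8; CH2Cl(240°)/NH2(240°) eclipsed 3.0 → 7.4 kcal/mol.
E(C) − E(A) = 7.3 − 7.4 = -0.1 kcal/mol.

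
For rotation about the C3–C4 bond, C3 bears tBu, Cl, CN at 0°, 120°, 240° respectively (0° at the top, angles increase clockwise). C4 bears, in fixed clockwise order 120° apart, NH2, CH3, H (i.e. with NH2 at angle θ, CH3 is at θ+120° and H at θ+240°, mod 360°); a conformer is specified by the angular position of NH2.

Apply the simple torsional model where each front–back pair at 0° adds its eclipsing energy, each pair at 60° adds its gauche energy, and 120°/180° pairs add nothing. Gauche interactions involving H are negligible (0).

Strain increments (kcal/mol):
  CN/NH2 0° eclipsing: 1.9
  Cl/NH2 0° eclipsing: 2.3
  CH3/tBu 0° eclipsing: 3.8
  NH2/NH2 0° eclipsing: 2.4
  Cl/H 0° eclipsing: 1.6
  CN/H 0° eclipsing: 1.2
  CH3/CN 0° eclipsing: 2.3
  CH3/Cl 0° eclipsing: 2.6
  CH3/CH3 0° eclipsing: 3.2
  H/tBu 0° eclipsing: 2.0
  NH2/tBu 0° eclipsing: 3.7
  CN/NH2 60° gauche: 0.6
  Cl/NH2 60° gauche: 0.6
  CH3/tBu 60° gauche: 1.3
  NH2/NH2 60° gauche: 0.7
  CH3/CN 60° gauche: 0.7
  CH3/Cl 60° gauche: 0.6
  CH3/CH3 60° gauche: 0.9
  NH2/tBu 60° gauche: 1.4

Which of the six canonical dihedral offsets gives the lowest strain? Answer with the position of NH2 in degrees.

NH2 at 0° (eclipsed): tBu(0°)/NH2(0°) eclipsed 3.7; Cl(120°)/CH3(120°) eclipsed 2.6; CN(240°)/H(240°) eclipsed 1.2 → 7.5 kcal/mol.
NH2 at 60° (staggered): tBu(0°)/NH2(60°) gauche 1.4; Cl(120°)/NH2(60°) gauche 0.6; Cl(120°)/CH3(180°) gauche 0.6; CN(240°)/CH3(180°) gauche 0.7 → 3.3 kcal/mol.
NH2 at 120° (eclipsed): tBu(0°)/H(0°) eclipsed 2.0; Cl(120°)/NH2(120°) eclipsed 2.3; CN(240°)/CH3(240°) eclipsed 2.3 → 6.6 kcal/mol.
NH2 at 180° (staggered): tBu(0°)/CH3(300°) gauche 1.3; Cl(120°)/NH2(180°) gauche 0.6; CN(240°)/NH2(180°) gauche 0.6; CN(240°)/CH3(300°) gauche 0.7 → 3.2 kcal/mol.
NH2 at 240° (eclipsed): tBu(0°)/CH3(0°) eclipsed 3.8; Cl(120°)/H(120°) eclipsed 1.6; CN(240°)/NH2(240°) eclipsed 1.9 → 7.3 kcal/mol.
NH2 at 300° (staggered): tBu(0°)/NH2(300°) gauche 1.4; tBu(0°)/CH3(60°) gauche 1.3; Cl(120°)/CH3(60°) gauche 0.6; CN(240°)/NH2(300°) gauche 0.6 → 3.9 kcal/mol.
The minimum (3.2 kcal/mol) occurs with NH2 at 180°.

180°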